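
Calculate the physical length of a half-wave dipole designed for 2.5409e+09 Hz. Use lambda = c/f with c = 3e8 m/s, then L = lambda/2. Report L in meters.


lambda = c / f = 3.0000e+08 / 2.5409e+09 = 0.1180684 m
L = lambda / 2 = 0.1180684 / 2 = 0.05903 m

0.05903 m


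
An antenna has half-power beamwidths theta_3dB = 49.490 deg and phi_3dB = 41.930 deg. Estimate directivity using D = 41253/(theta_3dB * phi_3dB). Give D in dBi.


D_linear = 41253 / (49.490 * 41.930) = 19.87986
D_dBi = 10 * log10(19.87986) = 12.98 dBi

12.98 dBi


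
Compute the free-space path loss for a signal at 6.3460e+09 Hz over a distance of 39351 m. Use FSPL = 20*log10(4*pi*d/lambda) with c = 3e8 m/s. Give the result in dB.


lambda = c / f = 3.0000e+08 / 6.3460e+09 = 0.04727387 m
FSPL = 20 * log10(4*pi*39351/0.04727387) = 140.4 dB

140.4 dB


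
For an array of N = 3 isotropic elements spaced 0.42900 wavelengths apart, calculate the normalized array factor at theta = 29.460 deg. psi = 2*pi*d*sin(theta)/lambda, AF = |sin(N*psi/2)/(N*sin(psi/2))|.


psi = 2*pi*0.42900*sin(29.460 deg) = 1.325683 rad
AF = |sin(3*1.325683/2) / (3*sin(1.325683/2))| = 0.4951

0.4951


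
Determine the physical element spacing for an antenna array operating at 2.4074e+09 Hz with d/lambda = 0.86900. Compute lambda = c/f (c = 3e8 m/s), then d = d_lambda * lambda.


lambda = c / f = 3.0000e+08 / 2.4074e+09 = 0.1246158 m
d = 0.86900 * 0.1246158 = 0.1083 m

0.1083 m


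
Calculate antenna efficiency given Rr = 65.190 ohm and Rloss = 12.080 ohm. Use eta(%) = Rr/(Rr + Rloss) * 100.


eta = 65.190 / (65.190 + 12.080) * 100 = 84.37%

84.37%


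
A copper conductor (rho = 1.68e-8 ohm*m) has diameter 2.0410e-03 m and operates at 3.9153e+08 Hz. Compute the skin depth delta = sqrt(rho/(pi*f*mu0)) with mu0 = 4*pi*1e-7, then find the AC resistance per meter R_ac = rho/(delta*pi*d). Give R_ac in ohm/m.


delta = sqrt(1.68e-8 / (pi * 3.9153e+08 * 4*pi*1e-7)) = 3.296797e-06 m
R_ac = 1.68e-8 / (3.296797e-06 * pi * 2.0410e-03) = 0.7947 ohm/m

0.7947 ohm/m


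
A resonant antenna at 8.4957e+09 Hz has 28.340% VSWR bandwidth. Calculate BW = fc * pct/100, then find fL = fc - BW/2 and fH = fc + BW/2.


BW = 8.4957e+09 * 28.340/100 = 2.407681e+09 Hz
fL = 8.4957e+09 - 2.407681e+09/2 = 7.292e+09 Hz
fH = 8.4957e+09 + 2.407681e+09/2 = 9.700e+09 Hz

BW=2.408e+09 Hz, fL=7.292e+09 Hz, fH=9.700e+09 Hz


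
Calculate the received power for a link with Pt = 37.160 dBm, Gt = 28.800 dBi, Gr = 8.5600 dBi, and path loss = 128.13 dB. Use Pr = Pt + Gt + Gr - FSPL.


Pr = 37.160 + 28.800 + 8.5600 - 128.13 = -53.61 dBm

-53.61 dBm


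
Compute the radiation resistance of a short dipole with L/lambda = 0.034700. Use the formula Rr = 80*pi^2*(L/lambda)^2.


Rr = 80 * pi^2 * (0.034700)^2 = 80 * 9.869604 * 1.204090e-03 = 0.9507 ohm

0.9507 ohm


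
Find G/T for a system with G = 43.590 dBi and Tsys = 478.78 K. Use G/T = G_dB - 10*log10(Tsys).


G/T = 43.590 - 10*log10(478.78) = 43.590 - 26.80136 = 16.79 dB/K

16.79 dB/K


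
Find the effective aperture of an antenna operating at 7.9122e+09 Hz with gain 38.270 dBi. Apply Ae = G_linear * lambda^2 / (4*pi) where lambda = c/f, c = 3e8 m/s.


lambda = c / f = 3.0000e+08 / 7.9122e+09 = 0.03791613 m
G_linear = 10^(38.270/10) = 6714.289
Ae = G_linear * lambda^2 / (4*pi) = 6714.289 * 0.03791613^2 / (4*pi) = 0.7681 m^2

0.7681 m^2


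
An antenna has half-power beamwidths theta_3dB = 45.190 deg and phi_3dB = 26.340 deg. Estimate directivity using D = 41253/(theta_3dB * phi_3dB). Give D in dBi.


D_linear = 41253 / (45.190 * 26.340) = 34.65752
D_dBi = 10 * log10(34.65752) = 15.40 dBi

15.40 dBi


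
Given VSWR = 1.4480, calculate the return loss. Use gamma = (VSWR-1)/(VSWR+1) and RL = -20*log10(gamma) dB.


gamma = (1.4480 - 1) / (1.4480 + 1) = 0.1830065
RL = -20 * log10(0.1830065) = 14.75 dB

14.75 dB


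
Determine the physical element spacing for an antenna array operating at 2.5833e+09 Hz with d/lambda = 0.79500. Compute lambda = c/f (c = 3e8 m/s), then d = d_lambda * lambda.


lambda = c / f = 3.0000e+08 / 2.5833e+09 = 0.1161305 m
d = 0.79500 * 0.1161305 = 0.09232 m

0.09232 m


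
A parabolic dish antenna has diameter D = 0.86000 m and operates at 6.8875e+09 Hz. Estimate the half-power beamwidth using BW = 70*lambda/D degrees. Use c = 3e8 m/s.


lambda = c / f = 3.0000e+08 / 6.8875e+09 = 0.04355717 m
BW = 70 * 0.04355717 / 0.86000 = 3.545 deg

3.545 deg


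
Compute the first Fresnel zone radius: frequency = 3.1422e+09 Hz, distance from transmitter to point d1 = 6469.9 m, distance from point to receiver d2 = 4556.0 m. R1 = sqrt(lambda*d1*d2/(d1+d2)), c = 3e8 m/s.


lambda = c / f = 3.0000e+08 / 3.1422e+09 = 0.09547451 m
R1 = sqrt(0.09547451 * 6469.9 * 4556.0 / (6469.9 + 4556.0)) = 15.98 m

15.98 m


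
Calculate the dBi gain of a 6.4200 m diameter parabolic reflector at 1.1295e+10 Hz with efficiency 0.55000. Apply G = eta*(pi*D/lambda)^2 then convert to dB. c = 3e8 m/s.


lambda = c / f = 3.0000e+08 / 1.1295e+10 = 0.02656042 m
G_linear = 0.55000 * (pi * 6.4200 / 0.02656042)^2 = 317148.5
G_dBi = 10 * log10(317148.5) = 55.01 dBi

55.01 dBi


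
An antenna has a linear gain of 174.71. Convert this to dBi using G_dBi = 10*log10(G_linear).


G_dBi = 10 * log10(174.71) = 22.42 dBi

22.42 dBi


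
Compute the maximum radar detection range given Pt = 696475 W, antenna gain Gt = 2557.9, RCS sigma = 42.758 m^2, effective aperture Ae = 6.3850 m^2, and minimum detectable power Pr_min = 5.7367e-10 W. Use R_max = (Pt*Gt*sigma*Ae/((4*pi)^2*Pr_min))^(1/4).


R^4 = 696475*2557.9*42.758*6.3850 / ((4*pi)^2 * 5.7367e-10) = 5.368902e+18
R_max = 5.368902e+18^0.25 = 48136 m

48136 m


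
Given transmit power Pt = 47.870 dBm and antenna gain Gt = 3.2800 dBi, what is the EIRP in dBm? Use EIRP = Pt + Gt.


EIRP = Pt + Gt = 47.870 + 3.2800 = 51.15 dBm

51.15 dBm


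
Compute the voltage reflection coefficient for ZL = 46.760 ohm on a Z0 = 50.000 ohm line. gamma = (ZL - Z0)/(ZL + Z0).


gamma = (46.760 - 50.000) / (46.760 + 50.000) = -0.03348

-0.03348


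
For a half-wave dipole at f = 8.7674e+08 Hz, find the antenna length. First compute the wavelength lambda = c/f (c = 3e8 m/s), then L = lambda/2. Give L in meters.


lambda = c / f = 3.0000e+08 / 8.7674e+08 = 0.3421767 m
L = lambda / 2 = 0.3421767 / 2 = 0.1711 m

0.1711 m


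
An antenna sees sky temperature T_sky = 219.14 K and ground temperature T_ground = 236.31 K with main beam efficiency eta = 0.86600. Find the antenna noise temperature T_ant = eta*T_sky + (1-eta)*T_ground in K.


T_ant = 0.86600 * 219.14 + (1 - 0.86600) * 236.31 = 221.4 K

221.4 K


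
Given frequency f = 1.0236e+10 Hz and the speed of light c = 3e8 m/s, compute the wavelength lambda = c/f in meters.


lambda = c / f = 3.0000e+08 / 1.0236e+10 = 0.02931 m

0.02931 m


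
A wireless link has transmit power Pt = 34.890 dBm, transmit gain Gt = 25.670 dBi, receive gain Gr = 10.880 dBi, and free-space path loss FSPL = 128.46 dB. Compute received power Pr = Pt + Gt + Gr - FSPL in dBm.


Pr = 34.890 + 25.670 + 10.880 - 128.46 = -57.02 dBm

-57.02 dBm


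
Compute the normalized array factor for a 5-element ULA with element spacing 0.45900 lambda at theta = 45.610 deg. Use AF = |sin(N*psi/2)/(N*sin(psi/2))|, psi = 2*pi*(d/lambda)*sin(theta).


psi = 2*pi*0.45900*sin(45.610 deg) = 2.060879 rad
AF = |sin(5*2.060879/2) / (5*sin(2.060879/2))| = 0.2110

0.2110


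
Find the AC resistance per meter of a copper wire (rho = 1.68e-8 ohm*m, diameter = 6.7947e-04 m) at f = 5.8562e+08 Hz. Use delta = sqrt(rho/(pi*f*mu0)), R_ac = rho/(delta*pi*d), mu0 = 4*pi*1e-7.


delta = sqrt(1.68e-8 / (pi * 5.8562e+08 * 4*pi*1e-7)) = 2.695671e-06 m
R_ac = 1.68e-8 / (2.695671e-06 * pi * 6.7947e-04) = 2.920 ohm/m

2.920 ohm/m


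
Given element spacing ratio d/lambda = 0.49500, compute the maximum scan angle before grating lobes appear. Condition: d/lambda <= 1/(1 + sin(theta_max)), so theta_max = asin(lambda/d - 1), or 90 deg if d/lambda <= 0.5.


lambda/d - 1 = 1/0.49500 - 1 = 1.020202 >= 1
d/lambda <= 0.5, so the array can scan to endfire without grating lobes: theta_max = 90 deg

90 deg


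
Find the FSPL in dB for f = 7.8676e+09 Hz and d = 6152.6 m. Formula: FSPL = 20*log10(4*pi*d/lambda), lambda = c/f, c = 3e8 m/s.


lambda = c / f = 3.0000e+08 / 7.8676e+09 = 0.03813107 m
FSPL = 20 * log10(4*pi*6152.6/0.03813107) = 126.1 dB

126.1 dB


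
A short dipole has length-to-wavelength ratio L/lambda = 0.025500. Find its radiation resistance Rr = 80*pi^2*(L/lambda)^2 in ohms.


Rr = 80 * pi^2 * (0.025500)^2 = 80 * 9.869604 * 6.502500e-04 = 0.5134 ohm

0.5134 ohm


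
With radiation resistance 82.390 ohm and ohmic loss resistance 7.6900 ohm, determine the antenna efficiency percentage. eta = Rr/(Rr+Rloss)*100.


eta = 82.390 / (82.390 + 7.6900) * 100 = 91.46%

91.46%


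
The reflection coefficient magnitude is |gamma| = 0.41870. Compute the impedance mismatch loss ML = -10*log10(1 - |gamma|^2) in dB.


ML = -10 * log10(1 - 0.41870^2) = -10 * log10(0.82469031) = 0.8371 dB

0.8371 dB


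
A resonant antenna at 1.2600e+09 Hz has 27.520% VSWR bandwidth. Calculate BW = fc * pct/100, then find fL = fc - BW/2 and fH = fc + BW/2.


BW = 1.2600e+09 * 27.520/100 = 3.467520e+08 Hz
fL = 1.2600e+09 - 3.467520e+08/2 = 1.087e+09 Hz
fH = 1.2600e+09 + 3.467520e+08/2 = 1.433e+09 Hz

BW=3.468e+08 Hz, fL=1.087e+09 Hz, fH=1.433e+09 Hz


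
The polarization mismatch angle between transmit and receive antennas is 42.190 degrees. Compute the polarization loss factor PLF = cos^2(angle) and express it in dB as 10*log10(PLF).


PLF_linear = cos^2(42.190 deg) = 0.5489651
PLF_dB = 10 * log10(0.5489651) = -2.605 dB

-2.605 dB


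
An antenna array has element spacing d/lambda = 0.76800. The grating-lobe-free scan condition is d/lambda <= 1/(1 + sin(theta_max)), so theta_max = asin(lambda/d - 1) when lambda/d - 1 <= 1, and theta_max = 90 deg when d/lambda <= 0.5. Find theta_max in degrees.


lambda/d - 1 = 1/0.76800 - 1 = 0.3020833
theta_max = asin(0.3020833) = 17.58 deg

17.58 deg


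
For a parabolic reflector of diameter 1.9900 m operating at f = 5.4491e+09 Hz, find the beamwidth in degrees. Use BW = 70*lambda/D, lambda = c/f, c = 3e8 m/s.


lambda = c / f = 3.0000e+08 / 5.4491e+09 = 0.05505496 m
BW = 70 * 0.05505496 / 1.9900 = 1.937 deg

1.937 deg


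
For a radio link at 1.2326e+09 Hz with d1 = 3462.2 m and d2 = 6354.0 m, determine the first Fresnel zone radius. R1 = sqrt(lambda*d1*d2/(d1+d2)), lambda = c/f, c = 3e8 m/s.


lambda = c / f = 3.0000e+08 / 1.2326e+09 = 0.2433880 m
R1 = sqrt(0.2433880 * 3462.2 * 6354.0 / (3462.2 + 6354.0)) = 23.35 m

23.35 m


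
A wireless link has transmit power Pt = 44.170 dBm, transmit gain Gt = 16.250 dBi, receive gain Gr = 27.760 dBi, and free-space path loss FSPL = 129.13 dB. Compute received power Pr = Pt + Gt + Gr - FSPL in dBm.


Pr = 44.170 + 16.250 + 27.760 - 129.13 = -40.95 dBm

-40.95 dBm


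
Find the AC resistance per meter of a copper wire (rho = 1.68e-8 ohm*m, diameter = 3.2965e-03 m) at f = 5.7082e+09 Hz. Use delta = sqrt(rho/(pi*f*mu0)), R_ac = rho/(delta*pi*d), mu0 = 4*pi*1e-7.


delta = sqrt(1.68e-8 / (pi * 5.7082e+09 * 4*pi*1e-7)) = 8.634261e-07 m
R_ac = 1.68e-8 / (8.634261e-07 * pi * 3.2965e-03) = 1.879 ohm/m

1.879 ohm/m


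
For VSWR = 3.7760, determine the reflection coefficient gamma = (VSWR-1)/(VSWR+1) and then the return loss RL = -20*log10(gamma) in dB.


gamma = (3.7760 - 1) / (3.7760 + 1) = 0.5812395
RL = -20 * log10(0.5812395) = 4.713 dB

4.713 dB


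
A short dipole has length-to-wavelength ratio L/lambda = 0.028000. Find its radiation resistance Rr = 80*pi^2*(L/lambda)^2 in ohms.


Rr = 80 * pi^2 * (0.028000)^2 = 80 * 9.869604 * 7.840000e-04 = 0.6190 ohm

0.6190 ohm


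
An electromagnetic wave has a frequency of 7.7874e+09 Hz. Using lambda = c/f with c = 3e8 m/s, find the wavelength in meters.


lambda = c / f = 3.0000e+08 / 7.7874e+09 = 0.03852 m

0.03852 m


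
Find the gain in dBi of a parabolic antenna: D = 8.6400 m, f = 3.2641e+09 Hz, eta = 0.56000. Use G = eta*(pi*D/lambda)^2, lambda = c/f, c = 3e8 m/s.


lambda = c / f = 3.0000e+08 / 3.2641e+09 = 0.09190895 m
G_linear = 0.56000 * (pi * 8.6400 / 0.09190895)^2 = 48842.70
G_dBi = 10 * log10(48842.70) = 46.89 dBi

46.89 dBi


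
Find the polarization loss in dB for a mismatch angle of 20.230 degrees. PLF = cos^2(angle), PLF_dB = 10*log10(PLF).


PLF_linear = cos^2(20.230 deg) = 0.8804296
PLF_dB = 10 * log10(0.8804296) = -0.5531 dB

-0.5531 dB


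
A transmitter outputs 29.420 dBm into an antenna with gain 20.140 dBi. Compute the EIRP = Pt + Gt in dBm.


EIRP = Pt + Gt = 29.420 + 20.140 = 49.56 dBm

49.56 dBm


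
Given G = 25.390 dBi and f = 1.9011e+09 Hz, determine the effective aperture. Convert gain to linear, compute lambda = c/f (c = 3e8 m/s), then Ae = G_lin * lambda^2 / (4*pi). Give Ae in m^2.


lambda = c / f = 3.0000e+08 / 1.9011e+09 = 0.1578034 m
G_linear = 10^(25.390/10) = 345.9394
Ae = G_linear * lambda^2 / (4*pi) = 345.9394 * 0.1578034^2 / (4*pi) = 0.6855 m^2

0.6855 m^2


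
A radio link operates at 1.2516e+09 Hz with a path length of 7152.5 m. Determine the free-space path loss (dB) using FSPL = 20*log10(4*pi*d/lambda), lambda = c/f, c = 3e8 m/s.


lambda = c / f = 3.0000e+08 / 1.2516e+09 = 0.2396932 m
FSPL = 20 * log10(4*pi*7152.5/0.2396932) = 111.5 dB

111.5 dB


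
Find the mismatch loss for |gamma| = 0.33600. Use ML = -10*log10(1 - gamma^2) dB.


ML = -10 * log10(1 - 0.33600^2) = -10 * log10(0.887104) = 0.5203 dB

0.5203 dB


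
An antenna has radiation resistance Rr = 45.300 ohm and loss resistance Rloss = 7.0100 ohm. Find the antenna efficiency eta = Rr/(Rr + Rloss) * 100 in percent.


eta = 45.300 / (45.300 + 7.0100) * 100 = 86.60%

86.60%


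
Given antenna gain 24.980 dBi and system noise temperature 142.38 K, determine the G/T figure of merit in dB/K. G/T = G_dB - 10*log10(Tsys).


G/T = 24.980 - 10*log10(142.38) = 24.980 - 21.53449 = 3.446 dB/K

3.446 dB/K


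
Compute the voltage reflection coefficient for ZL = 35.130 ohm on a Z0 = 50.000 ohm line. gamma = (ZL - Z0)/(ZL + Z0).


gamma = (35.130 - 50.000) / (35.130 + 50.000) = -0.1747

-0.1747


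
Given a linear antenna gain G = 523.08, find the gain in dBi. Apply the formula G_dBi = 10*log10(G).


G_dBi = 10 * log10(523.08) = 27.19 dBi

27.19 dBi


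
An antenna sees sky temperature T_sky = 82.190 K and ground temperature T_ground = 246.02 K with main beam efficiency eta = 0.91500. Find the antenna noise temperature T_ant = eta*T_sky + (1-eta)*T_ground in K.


T_ant = 0.91500 * 82.190 + (1 - 0.91500) * 246.02 = 96.12 K

96.12 K


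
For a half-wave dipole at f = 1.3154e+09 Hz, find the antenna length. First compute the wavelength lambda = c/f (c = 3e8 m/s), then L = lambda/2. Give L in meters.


lambda = c / f = 3.0000e+08 / 1.3154e+09 = 0.2280675 m
L = lambda / 2 = 0.2280675 / 2 = 0.1140 m

0.1140 m


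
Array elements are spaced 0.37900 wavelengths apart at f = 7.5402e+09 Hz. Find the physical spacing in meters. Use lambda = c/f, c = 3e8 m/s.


lambda = c / f = 3.0000e+08 / 7.5402e+09 = 0.03978674 m
d = 0.37900 * 0.03978674 = 0.01508 m

0.01508 m


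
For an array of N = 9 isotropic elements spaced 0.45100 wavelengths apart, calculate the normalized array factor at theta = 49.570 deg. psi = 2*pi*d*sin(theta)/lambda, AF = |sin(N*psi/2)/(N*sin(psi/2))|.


psi = 2*pi*0.45100*sin(49.570 deg) = 2.157022 rad
AF = |sin(9*2.157022/2) / (9*sin(2.157022/2))| = 0.03506

0.03506


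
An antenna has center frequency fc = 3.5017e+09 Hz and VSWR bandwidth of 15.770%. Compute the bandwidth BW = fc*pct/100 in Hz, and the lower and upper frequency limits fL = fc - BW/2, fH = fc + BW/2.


BW = 3.5017e+09 * 15.770/100 = 5.522181e+08 Hz
fL = 3.5017e+09 - 5.522181e+08/2 = 3.226e+09 Hz
fH = 3.5017e+09 + 5.522181e+08/2 = 3.778e+09 Hz

BW=5.522e+08 Hz, fL=3.226e+09 Hz, fH=3.778e+09 Hz


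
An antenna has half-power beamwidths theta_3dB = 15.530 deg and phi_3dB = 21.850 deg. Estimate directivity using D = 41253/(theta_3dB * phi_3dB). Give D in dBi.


D_linear = 41253 / (15.530 * 21.850) = 121.5717
D_dBi = 10 * log10(121.5717) = 20.85 dBi

20.85 dBi


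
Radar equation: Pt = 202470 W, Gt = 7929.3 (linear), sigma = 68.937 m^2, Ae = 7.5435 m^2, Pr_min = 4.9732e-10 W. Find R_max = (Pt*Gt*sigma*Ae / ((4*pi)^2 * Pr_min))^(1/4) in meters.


R^4 = 202470*7929.3*68.937*7.5435 / ((4*pi)^2 * 4.9732e-10) = 1.063078e+19
R_max = 1.063078e+19^0.25 = 57101 m

57101 m


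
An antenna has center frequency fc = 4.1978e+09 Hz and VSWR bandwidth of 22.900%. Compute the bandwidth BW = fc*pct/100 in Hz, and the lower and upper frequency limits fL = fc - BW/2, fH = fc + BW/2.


BW = 4.1978e+09 * 22.900/100 = 9.612962e+08 Hz
fL = 4.1978e+09 - 9.612962e+08/2 = 3.717e+09 Hz
fH = 4.1978e+09 + 9.612962e+08/2 = 4.678e+09 Hz

BW=9.613e+08 Hz, fL=3.717e+09 Hz, fH=4.678e+09 Hz


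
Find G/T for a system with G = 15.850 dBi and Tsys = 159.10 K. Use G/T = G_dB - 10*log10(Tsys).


G/T = 15.850 - 10*log10(159.10) = 15.850 - 22.01670 = -6.167 dB/K

-6.167 dB/K


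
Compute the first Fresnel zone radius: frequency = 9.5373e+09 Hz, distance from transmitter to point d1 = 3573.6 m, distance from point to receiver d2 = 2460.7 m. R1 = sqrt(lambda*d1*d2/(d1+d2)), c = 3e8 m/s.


lambda = c / f = 3.0000e+08 / 9.5373e+09 = 0.03145544 m
R1 = sqrt(0.03145544 * 3573.6 * 2460.7 / (3573.6 + 2460.7)) = 6.770 m

6.770 m


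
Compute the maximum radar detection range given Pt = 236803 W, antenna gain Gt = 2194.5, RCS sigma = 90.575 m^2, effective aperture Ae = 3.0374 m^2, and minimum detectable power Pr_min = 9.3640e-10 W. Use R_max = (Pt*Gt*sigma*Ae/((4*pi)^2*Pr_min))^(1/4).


R^4 = 236803*2194.5*90.575*3.0374 / ((4*pi)^2 * 9.3640e-10) = 9.668342e+17
R_max = 9.668342e+17^0.25 = 31357 m

31357 m


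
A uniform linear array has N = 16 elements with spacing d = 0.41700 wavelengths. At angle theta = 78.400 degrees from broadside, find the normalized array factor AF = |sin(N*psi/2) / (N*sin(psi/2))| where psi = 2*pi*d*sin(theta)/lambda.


psi = 2*pi*0.41700*sin(78.400 deg) = 2.566574 rad
AF = |sin(16*2.566574/2) / (16*sin(2.566574/2))| = 0.06477

0.06477


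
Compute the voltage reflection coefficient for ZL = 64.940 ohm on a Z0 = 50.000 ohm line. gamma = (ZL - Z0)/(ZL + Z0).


gamma = (64.940 - 50.000) / (64.940 + 50.000) = 0.1300

0.1300


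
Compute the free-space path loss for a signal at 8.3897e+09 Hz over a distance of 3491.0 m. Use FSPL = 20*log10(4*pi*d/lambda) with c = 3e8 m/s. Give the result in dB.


lambda = c / f = 3.0000e+08 / 8.3897e+09 = 0.03575813 m
FSPL = 20 * log10(4*pi*3491.0/0.03575813) = 121.8 dB

121.8 dB


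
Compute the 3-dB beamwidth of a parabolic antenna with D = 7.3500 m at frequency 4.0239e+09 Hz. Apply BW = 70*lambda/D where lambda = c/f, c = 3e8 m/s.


lambda = c / f = 3.0000e+08 / 4.0239e+09 = 0.07455454 m
BW = 70 * 0.07455454 / 7.3500 = 0.7100 deg

0.7100 deg


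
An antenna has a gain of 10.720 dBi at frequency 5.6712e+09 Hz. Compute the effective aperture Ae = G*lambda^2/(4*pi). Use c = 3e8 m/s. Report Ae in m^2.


lambda = c / f = 3.0000e+08 / 5.6712e+09 = 0.05289886 m
G_linear = 10^(10.720/10) = 11.80321
Ae = G_linear * lambda^2 / (4*pi) = 11.80321 * 0.05289886^2 / (4*pi) = 2.628e-03 m^2

2.628e-03 m^2


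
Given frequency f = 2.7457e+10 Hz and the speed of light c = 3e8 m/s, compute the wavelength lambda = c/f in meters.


lambda = c / f = 3.0000e+08 / 2.7457e+10 = 0.01093 m

0.01093 m


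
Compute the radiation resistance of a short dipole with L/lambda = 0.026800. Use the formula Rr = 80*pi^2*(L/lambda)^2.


Rr = 80 * pi^2 * (0.026800)^2 = 80 * 9.869604 * 7.182400e-04 = 0.5671 ohm

0.5671 ohm


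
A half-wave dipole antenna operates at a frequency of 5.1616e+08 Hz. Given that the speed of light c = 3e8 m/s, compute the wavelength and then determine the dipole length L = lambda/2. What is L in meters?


lambda = c / f = 3.0000e+08 / 5.1616e+08 = 0.5812151 m
L = lambda / 2 = 0.5812151 / 2 = 0.2906 m

0.2906 m


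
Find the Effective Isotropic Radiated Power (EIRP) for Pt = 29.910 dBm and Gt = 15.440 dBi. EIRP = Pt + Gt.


EIRP = Pt + Gt = 29.910 + 15.440 = 45.35 dBm

45.35 dBm


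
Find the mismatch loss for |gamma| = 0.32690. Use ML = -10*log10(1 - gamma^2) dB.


ML = -10 * log10(1 - 0.32690^2) = -10 * log10(0.89313639) = 0.4908 dB

0.4908 dB


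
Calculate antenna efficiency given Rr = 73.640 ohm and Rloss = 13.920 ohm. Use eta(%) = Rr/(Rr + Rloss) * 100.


eta = 73.640 / (73.640 + 13.920) * 100 = 84.10%

84.10%


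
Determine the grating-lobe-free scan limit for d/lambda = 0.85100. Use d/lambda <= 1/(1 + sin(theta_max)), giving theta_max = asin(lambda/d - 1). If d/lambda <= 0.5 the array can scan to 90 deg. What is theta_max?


lambda/d - 1 = 1/0.85100 - 1 = 0.1750881
theta_max = asin(0.1750881) = 10.08 deg

10.08 deg


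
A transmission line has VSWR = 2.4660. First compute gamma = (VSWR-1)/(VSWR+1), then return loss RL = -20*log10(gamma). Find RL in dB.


gamma = (2.4660 - 1) / (2.4660 + 1) = 0.4229660
RL = -20 * log10(0.4229660) = 7.474 dB

7.474 dB


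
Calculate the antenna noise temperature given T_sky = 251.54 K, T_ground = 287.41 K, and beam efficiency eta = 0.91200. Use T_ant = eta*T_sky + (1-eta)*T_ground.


T_ant = 0.91200 * 251.54 + (1 - 0.91200) * 287.41 = 254.7 K

254.7 K


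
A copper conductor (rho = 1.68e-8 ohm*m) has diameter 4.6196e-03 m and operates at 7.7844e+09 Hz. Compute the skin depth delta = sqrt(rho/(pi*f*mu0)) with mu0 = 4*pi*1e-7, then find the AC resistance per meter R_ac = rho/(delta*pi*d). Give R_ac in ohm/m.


delta = sqrt(1.68e-8 / (pi * 7.7844e+09 * 4*pi*1e-7)) = 7.393706e-07 m
R_ac = 1.68e-8 / (7.393706e-07 * pi * 4.6196e-03) = 1.566 ohm/m

1.566 ohm/m


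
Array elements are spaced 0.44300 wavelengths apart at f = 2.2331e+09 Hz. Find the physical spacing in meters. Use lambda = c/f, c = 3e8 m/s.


lambda = c / f = 3.0000e+08 / 2.2331e+09 = 0.1343424 m
d = 0.44300 * 0.1343424 = 0.05951 m

0.05951 m


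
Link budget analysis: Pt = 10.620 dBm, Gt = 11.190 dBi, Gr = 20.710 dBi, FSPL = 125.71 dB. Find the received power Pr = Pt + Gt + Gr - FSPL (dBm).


Pr = 10.620 + 11.190 + 20.710 - 125.71 = -83.19 dBm

-83.19 dBm


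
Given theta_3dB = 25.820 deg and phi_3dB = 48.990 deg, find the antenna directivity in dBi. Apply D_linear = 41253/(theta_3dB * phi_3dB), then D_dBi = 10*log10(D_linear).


D_linear = 41253 / (25.820 * 48.990) = 32.61308
D_dBi = 10 * log10(32.61308) = 15.13 dBi

15.13 dBi


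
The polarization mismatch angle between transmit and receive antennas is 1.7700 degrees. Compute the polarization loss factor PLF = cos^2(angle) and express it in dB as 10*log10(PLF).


PLF_linear = cos^2(1.7700 deg) = 0.9990460
PLF_dB = 10 * log10(0.9990460) = -4.145e-03 dB

-4.145e-03 dB


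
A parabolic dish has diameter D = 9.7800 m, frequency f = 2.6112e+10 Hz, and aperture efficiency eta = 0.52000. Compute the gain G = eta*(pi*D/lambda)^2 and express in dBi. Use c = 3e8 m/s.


lambda = c / f = 3.0000e+08 / 2.6112e+10 = 0.01148897 m
G_linear = 0.52000 * (pi * 9.7800 / 0.01148897)^2 = 3.718935e+06
G_dBi = 10 * log10(3.718935e+06) = 65.70 dBi

65.70 dBi


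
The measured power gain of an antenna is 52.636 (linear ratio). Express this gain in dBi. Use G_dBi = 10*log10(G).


G_dBi = 10 * log10(52.636) = 17.21 dBi

17.21 dBi


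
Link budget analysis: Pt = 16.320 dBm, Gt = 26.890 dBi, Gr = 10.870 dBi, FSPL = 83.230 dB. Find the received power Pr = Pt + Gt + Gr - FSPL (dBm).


Pr = 16.320 + 26.890 + 10.870 - 83.230 = -29.15 dBm

-29.15 dBm


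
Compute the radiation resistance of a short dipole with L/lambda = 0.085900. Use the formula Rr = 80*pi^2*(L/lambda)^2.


Rr = 80 * pi^2 * (0.085900)^2 = 80 * 9.869604 * 7.378810e-03 = 5.826 ohm

5.826 ohm


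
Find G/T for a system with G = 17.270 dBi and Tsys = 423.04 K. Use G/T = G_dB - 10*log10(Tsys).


G/T = 17.270 - 10*log10(423.04) = 17.270 - 26.26381 = -8.994 dB/K

-8.994 dB/K


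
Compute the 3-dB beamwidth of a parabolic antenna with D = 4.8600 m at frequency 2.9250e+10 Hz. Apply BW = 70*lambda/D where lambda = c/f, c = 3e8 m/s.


lambda = c / f = 3.0000e+08 / 2.9250e+10 = 0.01025641 m
BW = 70 * 0.01025641 / 4.8600 = 0.1477 deg

0.1477 deg


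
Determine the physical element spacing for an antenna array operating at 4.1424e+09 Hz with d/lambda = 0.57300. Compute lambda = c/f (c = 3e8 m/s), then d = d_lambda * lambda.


lambda = c / f = 3.0000e+08 / 4.1424e+09 = 0.07242178 m
d = 0.57300 * 0.07242178 = 0.04150 m

0.04150 m


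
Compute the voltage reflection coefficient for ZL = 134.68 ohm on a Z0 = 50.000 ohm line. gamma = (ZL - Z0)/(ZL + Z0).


gamma = (134.68 - 50.000) / (134.68 + 50.000) = 0.4585

0.4585


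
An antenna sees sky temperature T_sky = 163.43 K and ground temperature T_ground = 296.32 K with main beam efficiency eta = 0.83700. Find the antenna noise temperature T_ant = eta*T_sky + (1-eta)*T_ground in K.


T_ant = 0.83700 * 163.43 + (1 - 0.83700) * 296.32 = 185.1 K

185.1 K


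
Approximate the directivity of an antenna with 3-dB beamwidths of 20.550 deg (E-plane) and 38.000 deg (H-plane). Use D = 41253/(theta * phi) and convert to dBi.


D_linear = 41253 / (20.550 * 38.000) = 52.82751
D_dBi = 10 * log10(52.82751) = 17.23 dBi

17.23 dBi


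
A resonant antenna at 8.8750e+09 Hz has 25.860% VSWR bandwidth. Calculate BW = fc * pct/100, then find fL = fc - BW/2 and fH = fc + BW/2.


BW = 8.8750e+09 * 25.860/100 = 2.295075e+09 Hz
fL = 8.8750e+09 - 2.295075e+09/2 = 7.727e+09 Hz
fH = 8.8750e+09 + 2.295075e+09/2 = 1.002e+10 Hz

BW=2.295e+09 Hz, fL=7.727e+09 Hz, fH=1.002e+10 Hz


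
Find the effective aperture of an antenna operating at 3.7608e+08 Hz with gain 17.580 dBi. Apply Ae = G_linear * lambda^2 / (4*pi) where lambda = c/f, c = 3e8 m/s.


lambda = c / f = 3.0000e+08 / 3.7608e+08 = 0.7977026 m
G_linear = 10^(17.580/10) = 57.27960
Ae = G_linear * lambda^2 / (4*pi) = 57.27960 * 0.7977026^2 / (4*pi) = 2.900 m^2

2.900 m^2


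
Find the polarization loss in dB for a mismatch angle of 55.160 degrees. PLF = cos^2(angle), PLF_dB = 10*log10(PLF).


PLF_linear = cos^2(55.160 deg) = 0.3263685
PLF_dB = 10 * log10(0.3263685) = -4.863 dB

-4.863 dB


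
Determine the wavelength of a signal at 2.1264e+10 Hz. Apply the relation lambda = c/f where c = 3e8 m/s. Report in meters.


lambda = c / f = 3.0000e+08 / 2.1264e+10 = 0.01411 m

0.01411 m


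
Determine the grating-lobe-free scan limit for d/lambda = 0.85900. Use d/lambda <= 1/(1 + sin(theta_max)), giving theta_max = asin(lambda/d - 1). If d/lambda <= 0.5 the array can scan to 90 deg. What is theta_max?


lambda/d - 1 = 1/0.85900 - 1 = 0.1641444
theta_max = asin(0.1641444) = 9.448 deg

9.448 deg


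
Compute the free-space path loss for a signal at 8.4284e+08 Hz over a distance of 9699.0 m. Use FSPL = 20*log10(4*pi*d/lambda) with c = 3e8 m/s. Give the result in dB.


lambda = c / f = 3.0000e+08 / 8.4284e+08 = 0.3559394 m
FSPL = 20 * log10(4*pi*9699.0/0.3559394) = 110.7 dB

110.7 dB


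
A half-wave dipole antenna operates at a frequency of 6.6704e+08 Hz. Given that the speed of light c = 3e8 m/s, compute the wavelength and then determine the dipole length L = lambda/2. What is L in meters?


lambda = c / f = 3.0000e+08 / 6.6704e+08 = 0.4497481 m
L = lambda / 2 = 0.4497481 / 2 = 0.2249 m

0.2249 m


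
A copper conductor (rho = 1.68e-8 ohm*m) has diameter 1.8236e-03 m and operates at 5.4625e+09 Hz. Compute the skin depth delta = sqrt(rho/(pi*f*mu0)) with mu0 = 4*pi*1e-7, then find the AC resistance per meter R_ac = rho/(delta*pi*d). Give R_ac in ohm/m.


delta = sqrt(1.68e-8 / (pi * 5.4625e+09 * 4*pi*1e-7)) = 8.826307e-07 m
R_ac = 1.68e-8 / (8.826307e-07 * pi * 1.8236e-03) = 3.322 ohm/m

3.322 ohm/m


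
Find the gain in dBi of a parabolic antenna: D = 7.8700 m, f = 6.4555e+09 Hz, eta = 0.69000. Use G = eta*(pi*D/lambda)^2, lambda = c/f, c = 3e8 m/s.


lambda = c / f = 3.0000e+08 / 6.4555e+09 = 0.04647200 m
G_linear = 0.69000 * (pi * 7.8700 / 0.04647200)^2 = 195306.0
G_dBi = 10 * log10(195306.0) = 52.91 dBi

52.91 dBi


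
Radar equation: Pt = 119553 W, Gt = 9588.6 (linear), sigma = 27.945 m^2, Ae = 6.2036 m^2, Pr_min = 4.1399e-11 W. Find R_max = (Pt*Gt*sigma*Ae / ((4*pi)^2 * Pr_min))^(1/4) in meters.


R^4 = 119553*9588.6*27.945*6.2036 / ((4*pi)^2 * 4.1399e-11) = 3.039863e+19
R_max = 3.039863e+19^0.25 = 74253 m

74253 m


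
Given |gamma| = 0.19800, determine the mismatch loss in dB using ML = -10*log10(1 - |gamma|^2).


ML = -10 * log10(1 - 0.19800^2) = -10 * log10(0.960796) = 0.1737 dB

0.1737 dB


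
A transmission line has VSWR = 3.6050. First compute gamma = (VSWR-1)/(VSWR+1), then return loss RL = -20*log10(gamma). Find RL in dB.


gamma = (3.6050 - 1) / (3.6050 + 1) = 0.5656895
RL = -20 * log10(0.5656895) = 4.948 dB

4.948 dB


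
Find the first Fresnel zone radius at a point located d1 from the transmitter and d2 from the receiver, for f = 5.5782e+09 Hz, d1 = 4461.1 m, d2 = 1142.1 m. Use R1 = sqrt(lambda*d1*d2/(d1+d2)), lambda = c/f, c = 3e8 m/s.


lambda = c / f = 3.0000e+08 / 5.5782e+09 = 0.05378079 m
R1 = sqrt(0.05378079 * 4461.1 * 1142.1 / (4461.1 + 1142.1)) = 6.993 m

6.993 m


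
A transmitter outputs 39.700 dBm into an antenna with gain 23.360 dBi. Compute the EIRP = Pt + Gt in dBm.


EIRP = Pt + Gt = 39.700 + 23.360 = 63.06 dBm

63.06 dBm


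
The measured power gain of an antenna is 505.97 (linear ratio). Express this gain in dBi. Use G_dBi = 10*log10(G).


G_dBi = 10 * log10(505.97) = 27.04 dBi

27.04 dBi


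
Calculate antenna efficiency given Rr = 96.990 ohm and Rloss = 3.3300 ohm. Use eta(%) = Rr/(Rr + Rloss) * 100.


eta = 96.990 / (96.990 + 3.3300) * 100 = 96.68%

96.68%


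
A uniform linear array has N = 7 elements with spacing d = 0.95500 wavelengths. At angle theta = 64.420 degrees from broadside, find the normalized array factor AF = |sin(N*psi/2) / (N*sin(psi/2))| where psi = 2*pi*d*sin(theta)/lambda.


psi = 2*pi*0.95500*sin(64.420 deg) = 5.412298 rad
AF = |sin(7*5.412298/2) / (7*sin(5.412298/2))| = 0.03162

0.03162


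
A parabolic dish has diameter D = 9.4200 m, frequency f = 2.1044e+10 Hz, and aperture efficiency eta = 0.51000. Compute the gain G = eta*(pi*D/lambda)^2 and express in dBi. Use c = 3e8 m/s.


lambda = c / f = 3.0000e+08 / 2.1044e+10 = 0.01425584 m
G_linear = 0.51000 * (pi * 9.4200 / 0.01425584)^2 = 2.197790e+06
G_dBi = 10 * log10(2.197790e+06) = 63.42 dBi

63.42 dBi


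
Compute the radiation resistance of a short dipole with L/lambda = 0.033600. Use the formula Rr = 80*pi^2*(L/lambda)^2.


Rr = 80 * pi^2 * (0.033600)^2 = 80 * 9.869604 * 1.128960e-03 = 0.8914 ohm

0.8914 ohm


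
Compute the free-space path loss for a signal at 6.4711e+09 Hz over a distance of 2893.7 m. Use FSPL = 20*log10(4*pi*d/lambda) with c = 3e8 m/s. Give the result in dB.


lambda = c / f = 3.0000e+08 / 6.4711e+09 = 0.04635997 m
FSPL = 20 * log10(4*pi*2893.7/0.04635997) = 117.9 dB

117.9 dB


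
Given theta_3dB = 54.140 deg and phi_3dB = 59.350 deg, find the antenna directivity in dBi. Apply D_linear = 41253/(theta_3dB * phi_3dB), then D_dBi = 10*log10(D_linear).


D_linear = 41253 / (54.140 * 59.350) = 12.83857
D_dBi = 10 * log10(12.83857) = 11.09 dBi

11.09 dBi


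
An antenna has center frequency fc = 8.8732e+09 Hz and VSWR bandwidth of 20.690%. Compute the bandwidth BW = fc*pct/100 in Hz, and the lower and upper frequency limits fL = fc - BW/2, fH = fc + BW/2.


BW = 8.8732e+09 * 20.690/100 = 1.835865e+09 Hz
fL = 8.8732e+09 - 1.835865e+09/2 = 7.955e+09 Hz
fH = 8.8732e+09 + 1.835865e+09/2 = 9.791e+09 Hz

BW=1.836e+09 Hz, fL=7.955e+09 Hz, fH=9.791e+09 Hz


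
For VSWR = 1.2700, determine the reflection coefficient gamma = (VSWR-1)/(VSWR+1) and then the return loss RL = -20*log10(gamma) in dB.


gamma = (1.2700 - 1) / (1.2700 + 1) = 0.1189427
RL = -20 * log10(0.1189427) = 18.49 dB

18.49 dB


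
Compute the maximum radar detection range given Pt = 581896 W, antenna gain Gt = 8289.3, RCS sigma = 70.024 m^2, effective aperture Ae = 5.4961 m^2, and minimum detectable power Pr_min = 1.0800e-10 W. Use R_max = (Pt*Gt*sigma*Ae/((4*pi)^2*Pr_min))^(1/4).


R^4 = 581896*8289.3*70.024*5.4961 / ((4*pi)^2 * 1.0800e-10) = 1.088482e+20
R_max = 1.088482e+20^0.25 = 102142 m

102142 m


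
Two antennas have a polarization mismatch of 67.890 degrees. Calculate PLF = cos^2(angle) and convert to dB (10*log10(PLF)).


PLF_linear = cos^2(67.890 deg) = 0.1416664
PLF_dB = 10 * log10(0.1416664) = -8.487 dB

-8.487 dB


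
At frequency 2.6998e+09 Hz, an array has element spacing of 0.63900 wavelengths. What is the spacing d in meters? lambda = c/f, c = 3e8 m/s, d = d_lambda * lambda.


lambda = c / f = 3.0000e+08 / 2.6998e+09 = 0.1111193 m
d = 0.63900 * 0.1111193 = 0.07101 m

0.07101 m


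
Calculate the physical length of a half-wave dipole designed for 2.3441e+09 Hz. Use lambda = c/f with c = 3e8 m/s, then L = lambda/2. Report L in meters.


lambda = c / f = 3.0000e+08 / 2.3441e+09 = 0.1279809 m
L = lambda / 2 = 0.1279809 / 2 = 0.06399 m

0.06399 m


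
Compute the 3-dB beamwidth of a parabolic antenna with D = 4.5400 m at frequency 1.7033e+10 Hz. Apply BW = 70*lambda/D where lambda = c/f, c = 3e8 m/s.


lambda = c / f = 3.0000e+08 / 1.7033e+10 = 0.01761287 m
BW = 70 * 0.01761287 / 4.5400 = 0.2716 deg

0.2716 deg


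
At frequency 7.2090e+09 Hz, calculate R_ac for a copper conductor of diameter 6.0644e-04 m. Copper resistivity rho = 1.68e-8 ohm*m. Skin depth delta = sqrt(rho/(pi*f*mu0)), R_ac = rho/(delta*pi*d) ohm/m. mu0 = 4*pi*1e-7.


delta = sqrt(1.68e-8 / (pi * 7.2090e+09 * 4*pi*1e-7)) = 7.683114e-07 m
R_ac = 1.68e-8 / (7.683114e-07 * pi * 6.0644e-04) = 11.48 ohm/m

11.48 ohm/m


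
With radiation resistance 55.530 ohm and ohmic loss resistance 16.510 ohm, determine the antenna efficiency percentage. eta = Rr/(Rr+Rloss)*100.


eta = 55.530 / (55.530 + 16.510) * 100 = 77.08%

77.08%


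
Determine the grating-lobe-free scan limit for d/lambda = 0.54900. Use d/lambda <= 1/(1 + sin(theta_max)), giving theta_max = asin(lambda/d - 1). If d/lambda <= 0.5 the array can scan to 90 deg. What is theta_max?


lambda/d - 1 = 1/0.54900 - 1 = 0.8214936
theta_max = asin(0.8214936) = 55.23 deg

55.23 deg


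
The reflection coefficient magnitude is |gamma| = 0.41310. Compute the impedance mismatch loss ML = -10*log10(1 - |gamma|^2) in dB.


ML = -10 * log10(1 - 0.41310^2) = -10 * log10(0.82934839) = 0.8126 dB

0.8126 dB


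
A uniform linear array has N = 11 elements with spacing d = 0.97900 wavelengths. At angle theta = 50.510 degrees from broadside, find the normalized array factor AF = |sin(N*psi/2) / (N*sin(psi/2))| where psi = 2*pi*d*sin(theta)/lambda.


psi = 2*pi*0.97900*sin(50.510 deg) = 4.747130 rad
AF = |sin(11*4.747130/2) / (11*sin(4.747130/2))| = 0.1084

0.1084


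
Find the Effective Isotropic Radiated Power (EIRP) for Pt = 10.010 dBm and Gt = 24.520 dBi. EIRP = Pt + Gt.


EIRP = Pt + Gt = 10.010 + 24.520 = 34.53 dBm

34.53 dBm


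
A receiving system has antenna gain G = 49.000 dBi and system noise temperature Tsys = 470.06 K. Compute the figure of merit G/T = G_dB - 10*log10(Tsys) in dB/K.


G/T = 49.000 - 10*log10(470.06) = 49.000 - 26.72153 = 22.28 dB/K

22.28 dB/K


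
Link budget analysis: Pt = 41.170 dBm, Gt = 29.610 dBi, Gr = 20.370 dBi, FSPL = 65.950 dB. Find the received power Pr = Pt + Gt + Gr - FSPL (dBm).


Pr = 41.170 + 29.610 + 20.370 - 65.950 = 25.20 dBm

25.20 dBm


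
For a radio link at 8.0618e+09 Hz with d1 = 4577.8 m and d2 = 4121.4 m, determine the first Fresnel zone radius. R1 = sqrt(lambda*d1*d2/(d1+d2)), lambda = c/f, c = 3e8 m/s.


lambda = c / f = 3.0000e+08 / 8.0618e+09 = 0.03721253 m
R1 = sqrt(0.03721253 * 4577.8 * 4121.4 / (4577.8 + 4121.4)) = 8.984 m

8.984 m


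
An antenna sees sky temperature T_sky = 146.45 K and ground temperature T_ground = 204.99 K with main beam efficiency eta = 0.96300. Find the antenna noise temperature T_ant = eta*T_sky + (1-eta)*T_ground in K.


T_ant = 0.96300 * 146.45 + (1 - 0.96300) * 204.99 = 148.6 K

148.6 K


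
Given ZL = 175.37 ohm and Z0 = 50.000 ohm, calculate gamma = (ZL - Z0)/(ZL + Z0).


gamma = (175.37 - 50.000) / (175.37 + 50.000) = 0.5563

0.5563


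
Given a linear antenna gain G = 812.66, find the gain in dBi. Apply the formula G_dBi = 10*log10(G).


G_dBi = 10 * log10(812.66) = 29.10 dBi

29.10 dBi


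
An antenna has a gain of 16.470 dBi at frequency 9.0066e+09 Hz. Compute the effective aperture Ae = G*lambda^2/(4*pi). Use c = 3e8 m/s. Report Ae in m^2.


lambda = c / f = 3.0000e+08 / 9.0066e+09 = 0.03330891 m
G_linear = 10^(16.470/10) = 44.36086
Ae = G_linear * lambda^2 / (4*pi) = 44.36086 * 0.03330891^2 / (4*pi) = 3.917e-03 m^2

3.917e-03 m^2


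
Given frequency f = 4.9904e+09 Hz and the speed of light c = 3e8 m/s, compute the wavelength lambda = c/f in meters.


lambda = c / f = 3.0000e+08 / 4.9904e+09 = 0.06012 m

0.06012 m


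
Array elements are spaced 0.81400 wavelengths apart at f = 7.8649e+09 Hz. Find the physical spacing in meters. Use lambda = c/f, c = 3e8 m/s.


lambda = c / f = 3.0000e+08 / 7.8649e+09 = 0.03814416 m
d = 0.81400 * 0.03814416 = 0.03105 m

0.03105 m


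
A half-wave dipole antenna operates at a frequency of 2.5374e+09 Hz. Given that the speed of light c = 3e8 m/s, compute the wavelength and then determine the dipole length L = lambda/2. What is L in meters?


lambda = c / f = 3.0000e+08 / 2.5374e+09 = 0.1182313 m
L = lambda / 2 = 0.1182313 / 2 = 0.05912 m

0.05912 m


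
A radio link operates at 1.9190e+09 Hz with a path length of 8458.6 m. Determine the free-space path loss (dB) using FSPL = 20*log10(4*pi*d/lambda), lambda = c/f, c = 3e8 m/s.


lambda = c / f = 3.0000e+08 / 1.9190e+09 = 0.1563314 m
FSPL = 20 * log10(4*pi*8458.6/0.1563314) = 116.6 dB

116.6 dB


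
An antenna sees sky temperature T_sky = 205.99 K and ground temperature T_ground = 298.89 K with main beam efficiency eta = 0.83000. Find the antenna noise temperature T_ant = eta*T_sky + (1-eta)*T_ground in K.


T_ant = 0.83000 * 205.99 + (1 - 0.83000) * 298.89 = 221.8 K

221.8 K


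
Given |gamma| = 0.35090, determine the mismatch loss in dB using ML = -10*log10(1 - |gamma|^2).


ML = -10 * log10(1 - 0.35090^2) = -10 * log10(0.87686919) = 0.5707 dB

0.5707 dB


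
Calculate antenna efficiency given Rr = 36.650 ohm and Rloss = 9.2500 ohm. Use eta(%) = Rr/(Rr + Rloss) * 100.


eta = 36.650 / (36.650 + 9.2500) * 100 = 79.85%

79.85%


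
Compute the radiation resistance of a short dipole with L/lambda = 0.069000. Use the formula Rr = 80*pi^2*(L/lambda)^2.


Rr = 80 * pi^2 * (0.069000)^2 = 80 * 9.869604 * 4.761000e-03 = 3.759 ohm

3.759 ohm


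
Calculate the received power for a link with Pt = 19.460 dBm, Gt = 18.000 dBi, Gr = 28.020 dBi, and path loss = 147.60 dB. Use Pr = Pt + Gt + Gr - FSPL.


Pr = 19.460 + 18.000 + 28.020 - 147.60 = -82.12 dBm

-82.12 dBm


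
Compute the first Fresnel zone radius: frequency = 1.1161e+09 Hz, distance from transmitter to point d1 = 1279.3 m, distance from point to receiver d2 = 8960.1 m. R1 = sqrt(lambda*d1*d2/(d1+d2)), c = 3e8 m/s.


lambda = c / f = 3.0000e+08 / 1.1161e+09 = 0.2687931 m
R1 = sqrt(0.2687931 * 1279.3 * 8960.1 / (1279.3 + 8960.1)) = 17.35 m

17.35 m


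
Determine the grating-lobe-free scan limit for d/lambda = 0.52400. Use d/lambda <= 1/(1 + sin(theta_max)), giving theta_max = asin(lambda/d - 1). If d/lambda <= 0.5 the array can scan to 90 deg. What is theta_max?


lambda/d - 1 = 1/0.52400 - 1 = 0.9083969
theta_max = asin(0.9083969) = 65.28 deg

65.28 deg
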